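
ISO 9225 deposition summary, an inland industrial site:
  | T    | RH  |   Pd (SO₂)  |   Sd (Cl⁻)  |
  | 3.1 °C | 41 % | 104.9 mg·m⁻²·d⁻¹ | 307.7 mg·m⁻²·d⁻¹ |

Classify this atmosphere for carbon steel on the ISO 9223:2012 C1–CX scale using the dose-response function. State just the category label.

C3

carbon steel: f(T) = +0.150·(T−10) [T≤10 °C] = -1.0350
  SO₂ term: 1.77·104.9^0.52·exp(0.02·41-1.0350) = 16.05
  Sd branch = 0.102·Sd^0.62·e^(0.033·RH+0.04·T) = 15.58 μm/a
  r_corr = 16.05 + 15.58 = 31.63 μm/a
31.6 μm/a falls in (25, 50] for carbon steel → category C3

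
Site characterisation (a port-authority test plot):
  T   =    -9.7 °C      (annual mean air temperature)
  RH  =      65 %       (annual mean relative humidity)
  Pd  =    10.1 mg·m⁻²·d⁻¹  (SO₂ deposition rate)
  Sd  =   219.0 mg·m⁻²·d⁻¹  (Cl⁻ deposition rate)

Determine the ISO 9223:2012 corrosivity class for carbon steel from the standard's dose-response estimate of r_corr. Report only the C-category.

carbon steel: T≤10 °C ⇒ hinge +0.150·(-9.7−10) = -2.9550
  SO₂ term: 1.77·10.1^0.52·exp(0.02·65-2.9550) = 1.126
  Cl⁻ term: 0.102·219.0^0.62·exp(0.033·65+0.04·-9.7) = 16.7
  sum: 1.126 + 16.7 → r_corr = 17.83 μm/a
17.8 μm/a falls in (1.3, 25] for carbon steel → category C2

C2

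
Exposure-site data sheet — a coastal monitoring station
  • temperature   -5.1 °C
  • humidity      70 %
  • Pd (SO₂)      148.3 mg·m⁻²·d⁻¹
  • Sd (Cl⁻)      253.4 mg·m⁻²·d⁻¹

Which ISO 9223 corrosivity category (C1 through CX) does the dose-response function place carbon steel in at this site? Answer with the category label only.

C3

carbon steel: T≤10 °C ⇒ hinge +0.150·(-5.1−10) = -2.2650
  sulphur-dioxide contribution → 10.03 μm/a
  chloride contribution → 25.92 μm/a
  ⇒ r_corr(carbon steel) = 35.95 μm/a
35.9 μm/a falls in (25, 50] for carbon steel → category C3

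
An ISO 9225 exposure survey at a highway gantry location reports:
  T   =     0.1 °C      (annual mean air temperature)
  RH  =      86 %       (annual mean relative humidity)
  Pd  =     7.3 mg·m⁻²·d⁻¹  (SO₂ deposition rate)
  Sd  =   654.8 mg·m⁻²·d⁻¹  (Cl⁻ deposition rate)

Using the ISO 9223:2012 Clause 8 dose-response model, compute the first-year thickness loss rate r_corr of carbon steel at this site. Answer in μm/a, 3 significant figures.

r_corr = 104 μm/a

carbon steel: f(T) = +0.150·(T−10) [T≤10 °C] = -1.4850
  Pd branch = 1.77·Pd^0.52·e^(0.02·RH+f) = 6.294 μm/a
  Sd branch = 0.102·Sd^0.62·e^(0.033·RH+0.04·T) = 97.47 μm/a
  r_corr = 6.294 + 97.47 = 103.8 μm/a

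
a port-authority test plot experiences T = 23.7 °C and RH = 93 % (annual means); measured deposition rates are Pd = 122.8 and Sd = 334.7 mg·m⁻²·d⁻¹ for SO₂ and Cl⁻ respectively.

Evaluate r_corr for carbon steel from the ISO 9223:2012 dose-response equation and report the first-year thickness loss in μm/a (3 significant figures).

carbon steel: f(T) = -0.054·(T−10) [T>10 °C] = -0.7398
  Pd branch = 1.77·Pd^0.52·e^(0.02·RH+f) = 66.2 μm/a
  Sd branch = 0.102·Sd^0.62·e^(0.033·RH+0.04·T) = 208.2 μm/a
  r_corr = 66.2 + 208.2 = 274.4 μm/a

r_corr = 274 μm/a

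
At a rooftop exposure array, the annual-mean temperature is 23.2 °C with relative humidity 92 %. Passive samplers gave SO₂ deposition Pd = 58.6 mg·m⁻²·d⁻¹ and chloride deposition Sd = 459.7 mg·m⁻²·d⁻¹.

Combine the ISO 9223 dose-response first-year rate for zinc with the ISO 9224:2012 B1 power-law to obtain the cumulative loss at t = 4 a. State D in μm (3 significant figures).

D(4) = 33.1 μm

zinc: temperature factor f = -0.071·(13.2) = -0.9372
  Pd branch = 0.0129·Pd^0.44·e^(0.046·RH+f) = 2.086 μm/a
  Cl⁻ term: 0.0175·459.7^0.57·exp(0.008·92+0.085·23.2) = 8.644
  sum: 2.086 + 8.644 → r_corr = 10.73 μm/a
ISO 9224: D(t) = r_corr · t^b with b = 0.813 (zinc, B1)
  D(4) = 10.73 × 4^0.813 = 10.73 × 3.087 = 33.12 μm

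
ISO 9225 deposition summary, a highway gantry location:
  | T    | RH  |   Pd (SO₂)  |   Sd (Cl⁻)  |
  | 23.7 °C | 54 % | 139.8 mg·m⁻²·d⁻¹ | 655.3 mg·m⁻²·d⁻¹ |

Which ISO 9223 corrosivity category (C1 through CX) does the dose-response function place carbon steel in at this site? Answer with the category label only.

C5

carbon steel: temperature factor f = -0.054·(13.7) = -0.7398
  Pd branch = 1.77·Pd^0.52·e^(0.02·RH+f) = 32.46 μm/a
  Cl⁻ term: 0.102·655.3^0.62·exp(0.033·54+0.04·23.7) = 87.18
  sum: 32.46 + 87.18 → r_corr = 119.6 μm/a
Category bounds: 80…200 μm/a bracket r_corr ⇒ C5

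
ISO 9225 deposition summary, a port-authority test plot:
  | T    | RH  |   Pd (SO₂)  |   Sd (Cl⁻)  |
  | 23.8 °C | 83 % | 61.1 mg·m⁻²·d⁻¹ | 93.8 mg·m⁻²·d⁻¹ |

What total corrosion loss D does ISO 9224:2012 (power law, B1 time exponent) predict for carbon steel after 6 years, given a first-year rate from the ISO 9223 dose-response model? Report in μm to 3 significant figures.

carbon steel: f(T) = -0.054·(T−10) [T>10 °C] = -0.7452
  Pd branch = 1.77·Pd^0.52·e^(0.02·RH+f) = 37.5 μm/a
  Sd branch = 0.102·Sd^0.62·e^(0.033·RH+0.04·T) = 68.29 μm/a
  sum: 37.5 + 68.29 → r_corr = 105.8 μm/a
ISO 9224: D(t) = r_corr · t^b with b = 0.523 (carbon steel, B1)
  D(6) = 105.8 × 6^0.523 = 105.8 × 2.553 = 270 μm

D(6) = 270 μm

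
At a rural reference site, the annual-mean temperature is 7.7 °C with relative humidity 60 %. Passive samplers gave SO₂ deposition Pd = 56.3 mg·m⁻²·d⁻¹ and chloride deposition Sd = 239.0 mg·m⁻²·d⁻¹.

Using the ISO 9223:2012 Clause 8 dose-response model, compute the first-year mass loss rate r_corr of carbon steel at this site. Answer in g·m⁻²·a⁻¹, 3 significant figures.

r_corr = 501 g·m⁻²·a⁻¹

carbon steel: f(T) = +0.150·(T−10) [T≤10 °C] = -0.3450
  Pd branch = 1.77·Pd^0.52·e^(0.02·RH+f) = 33.85 μm/a
  Cl⁻ term: 0.102·239.0^0.62·exp(0.033·60+0.04·7.7) = 29.98
  sum: 33.85 + 29.98 → r_corr = 63.83 μm/a
Convert to mass loss: 63.83 μm/a × 7.85 g/cm³ = 501.1 g·m⁻²·a⁻¹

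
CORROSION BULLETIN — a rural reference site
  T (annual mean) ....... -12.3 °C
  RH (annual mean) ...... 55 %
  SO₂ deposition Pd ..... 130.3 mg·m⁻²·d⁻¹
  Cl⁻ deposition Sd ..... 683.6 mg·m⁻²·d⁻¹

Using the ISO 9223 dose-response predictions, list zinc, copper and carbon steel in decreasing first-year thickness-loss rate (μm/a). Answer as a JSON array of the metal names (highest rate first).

zinc: f(T) = +0.038·(T−10) [T≤10 °C] = -0.8474
  sulphur-dioxide contribution → 0.5914 μm/a
  chloride contribution → 0.3944 μm/a
  ⇒ r_corr(zinc) = 0.9858 μm/a
copper: T≤10 °C ⇒ hinge +0.126·(-12.3−10) = -2.8098
  sulphur-dioxide contribution → 0.02905 μm/a
  chloride contribution → 0.2367 μm/a
  total first-year rate 0.2658 μm/a
carbon steel: f(T) = +0.150·(T−10) [T≤10 °C] = -3.3450
  sulphur-dioxide contribution → 2.359 μm/a
  chloride contribution → 21.92 μm/a
  total first-year rate 24.27 μm/a
Ordering by μm/a: carbon steel (24.3) > zinc (0.986) > copper (0.266)

["carbon steel", "zinc", "copper"]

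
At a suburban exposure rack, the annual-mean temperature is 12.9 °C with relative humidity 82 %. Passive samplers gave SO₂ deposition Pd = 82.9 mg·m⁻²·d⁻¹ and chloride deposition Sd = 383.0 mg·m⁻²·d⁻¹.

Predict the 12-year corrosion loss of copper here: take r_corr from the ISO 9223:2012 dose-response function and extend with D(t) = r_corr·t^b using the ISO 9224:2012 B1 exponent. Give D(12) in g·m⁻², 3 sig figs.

D(12) = 165 g·m⁻²

copper: temperature factor f = -0.080·(2.9) = -0.2320
  Pd branch = 0.0053·Pd^0.26·e^(0.059·RH+f) = 1.673 μm/a
  Sd branch = 0.01025·Sd^0.27·e^(0.036·RH+0.049·T) = 1.84 μm/a
  sum: 1.673 + 1.84 → r_corr = 3.513 μm/a
Power-law: D(12) = r_corr · 12^0.667
  D(12) = 3.513 × 12^0.667 = 3.513 × 5.246 = 18.43 μm
  Mass loss = 18.43 μm × 8.96 g/cm³ = 165.1 g·m⁻²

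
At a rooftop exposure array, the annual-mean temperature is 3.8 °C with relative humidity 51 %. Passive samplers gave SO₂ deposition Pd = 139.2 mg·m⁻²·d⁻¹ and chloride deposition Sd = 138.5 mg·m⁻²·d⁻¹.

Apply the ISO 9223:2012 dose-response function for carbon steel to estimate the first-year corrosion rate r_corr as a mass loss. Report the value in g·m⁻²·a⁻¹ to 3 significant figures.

carbon steel: f(T) = +0.150·(T−10) [T≤10 °C] = -0.9300
  SO₂ term: 1.77·139.2^0.52·exp(0.02·51-0.9300) = 25.22
  Cl⁻ term: 0.102·138.5^0.62·exp(0.033·51+0.04·3.8) = 13.59
  r_corr = 25.22 + 13.59 = 38.81 μm/a
Convert to mass loss: 38.81 μm/a × 7.85 g/cm³ = 304.7 g·m⁻²·a⁻¹

r_corr = 305 g·m⁻²·a⁻¹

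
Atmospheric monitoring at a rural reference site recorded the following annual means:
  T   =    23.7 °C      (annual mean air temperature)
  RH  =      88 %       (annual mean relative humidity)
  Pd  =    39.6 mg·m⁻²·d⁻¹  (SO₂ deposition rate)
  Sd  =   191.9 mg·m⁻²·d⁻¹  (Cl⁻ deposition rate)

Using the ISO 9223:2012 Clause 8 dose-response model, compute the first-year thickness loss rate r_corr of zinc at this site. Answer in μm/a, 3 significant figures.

zinc: T>10 °C ⇒ hinge -0.071·(23.7−10) = -0.9727
  Pd branch = 0.0129·Pd^0.44·e^(0.046·RH+f) = 1.41 μm/a
  Cl⁻ term: 0.0175·191.9^0.57·exp(0.008·88+0.085·23.7) = 5.309
  sum: 1.41 + 5.309 → r_corr = 6.719 μm/a

r_corr = 6.72 μm/a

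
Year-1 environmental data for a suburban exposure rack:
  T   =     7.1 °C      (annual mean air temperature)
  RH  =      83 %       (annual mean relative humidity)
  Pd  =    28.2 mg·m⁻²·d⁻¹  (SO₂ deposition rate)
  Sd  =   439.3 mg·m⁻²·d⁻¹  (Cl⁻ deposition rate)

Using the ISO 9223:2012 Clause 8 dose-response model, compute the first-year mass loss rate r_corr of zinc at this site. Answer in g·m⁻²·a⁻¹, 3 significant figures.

r_corr = 30.6 g·m⁻²·a⁻¹

zinc: f(T) = +0.038·(T−10) [T≤10 °C] = -0.1102
  sulphur-dioxide contribution → 2.285 μm/a
  chloride contribution → 1.995 μm/a
  total first-year rate 4.28 μm/a
Convert to mass loss: 4.28 μm/a × 7.14 g/cm³ = 30.56 g·m⁻²·a⁻¹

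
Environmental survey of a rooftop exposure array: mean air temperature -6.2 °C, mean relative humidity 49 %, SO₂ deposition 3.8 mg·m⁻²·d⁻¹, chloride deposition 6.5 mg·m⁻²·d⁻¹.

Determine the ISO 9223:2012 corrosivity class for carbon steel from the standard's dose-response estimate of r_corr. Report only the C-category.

carbon steel: temperature factor f = +0.150·(-16.2) = -2.4300
  Pd branch = 1.77·Pd^0.52·e^(0.02·RH+f) = 0.8313 μm/a
  Sd branch = 0.102·Sd^0.62·e^(0.033·RH+0.04·T) = 1.28 μm/a
  r_corr = 0.8313 + 1.28 = 2.111 μm/a
Category bounds: 1.3…25 μm/a bracket r_corr ⇒ C2

C2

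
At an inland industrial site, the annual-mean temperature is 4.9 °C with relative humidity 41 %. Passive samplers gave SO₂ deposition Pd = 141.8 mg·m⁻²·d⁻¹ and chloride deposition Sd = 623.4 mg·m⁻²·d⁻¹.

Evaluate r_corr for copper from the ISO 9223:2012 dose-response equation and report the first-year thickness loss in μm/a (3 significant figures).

r_corr = 0.438 μm/a

copper: f(T) = +0.126·(T−10) [T≤10 °C] = -0.6426
  SO₂ term: 0.0053·141.8^0.26·exp(0.059·41-0.6426) = 0.1136
  Cl⁻ term: 0.01025·623.4^0.27·exp(0.036·41+0.049·4.9) = 0.324
  r_corr = 0.1136 + 0.324 = 0.4376 μm/a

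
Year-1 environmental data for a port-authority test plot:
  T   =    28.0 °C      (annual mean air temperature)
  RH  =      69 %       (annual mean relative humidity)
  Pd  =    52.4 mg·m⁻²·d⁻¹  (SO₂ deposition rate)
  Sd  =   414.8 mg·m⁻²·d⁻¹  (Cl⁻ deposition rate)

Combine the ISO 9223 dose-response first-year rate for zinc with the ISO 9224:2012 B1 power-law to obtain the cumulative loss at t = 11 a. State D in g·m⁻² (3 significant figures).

D(11) = 536 g·m⁻²

zinc: temperature factor f = -0.071·(18.0) = -1.2780
  SO₂ term: 0.0129·52.4^0.44·exp(0.046·69-1.2780) = 0.4904
  Sd branch = 0.0175·Sd^0.57·e^(0.008·RH+0.085·T) = 10.2 μm/a
  sum: 0.4904 + 10.2 → r_corr = 10.69 μm/a
Long-term exponent b (ISO 9224 Table 2, B1) = 0.813
  D(11) = 10.69 × 11^0.813 = 10.69 × 7.025 = 75.09 μm
  Mass loss = 75.09 μm × 7.14 g/cm³ = 536.2 g·m⁻²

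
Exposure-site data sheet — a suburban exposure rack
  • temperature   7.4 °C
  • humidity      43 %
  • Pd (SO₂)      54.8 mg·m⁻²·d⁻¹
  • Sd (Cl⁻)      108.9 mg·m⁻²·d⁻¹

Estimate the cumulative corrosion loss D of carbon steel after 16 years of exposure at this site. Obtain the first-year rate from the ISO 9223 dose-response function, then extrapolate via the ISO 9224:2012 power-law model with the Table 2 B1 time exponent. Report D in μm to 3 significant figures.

carbon steel: f(T) = +0.150·(T−10) [T≤10 °C] = -0.3900
  SO₂ term: 1.77·54.8^0.52·exp(0.02·43-0.3900) = 22.71
  Cl⁻ term: 0.102·108.9^0.62·exp(0.033·43+0.04·7.4) = 10.38
  r_corr = 22.71 + 10.38 = 33.1 μm/a
Power-law: D(16) = r_corr · 16^0.523
  D(16) = 33.1 × 16^0.523 = 33.1 × 4.263 = 141.1 μm

D(16) = 141 μm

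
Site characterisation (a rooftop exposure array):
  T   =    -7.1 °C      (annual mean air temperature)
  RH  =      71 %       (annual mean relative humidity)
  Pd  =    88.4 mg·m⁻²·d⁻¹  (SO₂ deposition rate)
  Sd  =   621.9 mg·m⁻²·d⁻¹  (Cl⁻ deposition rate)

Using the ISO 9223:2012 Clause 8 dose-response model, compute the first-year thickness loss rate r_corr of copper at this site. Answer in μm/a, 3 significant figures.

copper: temperature factor f = +0.126·(-17.1) = -2.1546
  SO₂ term: 0.0053·88.4^0.26·exp(0.059·71-2.1546) = 0.13
  Cl⁻ term: 0.01025·621.9^0.27·exp(0.036·71+0.049·-7.1) = 0.5297
  sum: 0.13 + 0.5297 → r_corr = 0.6596 μm/a

r_corr = 0.660 μm/a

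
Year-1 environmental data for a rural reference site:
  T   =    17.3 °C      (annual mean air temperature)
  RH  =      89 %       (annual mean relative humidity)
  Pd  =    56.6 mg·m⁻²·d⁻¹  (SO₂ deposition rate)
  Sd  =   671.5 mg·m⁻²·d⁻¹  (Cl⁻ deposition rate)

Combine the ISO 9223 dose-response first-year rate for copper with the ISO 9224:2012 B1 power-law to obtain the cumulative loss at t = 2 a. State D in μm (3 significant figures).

D(2) = 7.98 μm

copper: f(T) = -0.080·(T−10) [T>10 °C] = -0.5840
  SO₂ term: 0.0053·56.6^0.26·exp(0.059·89-0.5840) = 1.61
  Sd branch = 0.01025·Sd^0.27·e^(0.036·RH+0.049·T) = 3.417 μm/a
  r_corr = 1.61 + 3.417 = 5.027 μm/a
ISO 9224: D(t) = r_corr · t^b with b = 0.667 (copper, B1)
  D(2) = 5.027 × 2^0.667 = 5.027 × 1.588 = 7.982 μm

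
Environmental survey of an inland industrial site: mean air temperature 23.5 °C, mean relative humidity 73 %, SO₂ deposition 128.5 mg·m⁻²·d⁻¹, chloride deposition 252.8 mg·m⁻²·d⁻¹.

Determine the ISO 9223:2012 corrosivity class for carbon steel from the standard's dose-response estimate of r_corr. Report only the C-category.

C5

carbon steel: temperature factor f = -0.054·(13.5) = -0.7290
  SO₂ term: 1.77·128.5^0.52·exp(0.02·73-0.7290) = 45.93
  Cl⁻ term: 0.102·252.8^0.62·exp(0.033·73+0.04·23.5) = 89.7
  sum: 45.93 + 89.7 → r_corr = 135.6 μm/a
Category bounds: 80…200 μm/a bracket r_corr ⇒ C5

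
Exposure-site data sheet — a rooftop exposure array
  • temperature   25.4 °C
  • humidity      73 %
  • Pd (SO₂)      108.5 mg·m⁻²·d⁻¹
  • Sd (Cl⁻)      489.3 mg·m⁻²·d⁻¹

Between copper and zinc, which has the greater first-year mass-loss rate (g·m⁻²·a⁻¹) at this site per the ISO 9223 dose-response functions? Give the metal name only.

zinc

copper: f(T) = -0.080·(T−10) [T>10 °C] = -1.2320
  Pd branch = 0.0053·Pd^0.26·e^(0.059·RH+f) = 0.3881 μm/a
  Sd branch = 0.01025·Sd^0.27·e^(0.036·RH+0.049·T) = 2.623 μm/a
  r_corr = 0.3881 + 2.623 = 3.011 μm/a
  mass loss = 3.011 μm/a × 8.96 g/cm³ = 26.98 g·m⁻²·a⁻¹
zinc: T>10 °C ⇒ hinge -0.071·(25.4−10) = -1.0934
  SO₂ term: 0.0129·108.5^0.44·exp(0.046·73-1.0934) = 0.9765
  Cl⁻ term: 0.0175·489.3^0.57·exp(0.008·73+0.085·25.4) = 9.276
  sum: 0.9765 + 9.276 → r_corr = 10.25 μm/a
  mass loss = 10.25 μm/a × 7.14 g/cm³ = 73.2 g·m⁻²·a⁻¹
Ordering by g·m⁻²·a⁻¹: zinc (73.2) > copper (27)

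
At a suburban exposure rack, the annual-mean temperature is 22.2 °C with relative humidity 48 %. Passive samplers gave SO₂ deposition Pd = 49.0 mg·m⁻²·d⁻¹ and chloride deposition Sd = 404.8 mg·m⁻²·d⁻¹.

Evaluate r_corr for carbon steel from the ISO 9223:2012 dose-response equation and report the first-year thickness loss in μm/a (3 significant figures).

carbon steel: f(T) = -0.054·(T−10) [T>10 °C] = -0.6588
  sulphur-dioxide contribution → 18.1 μm/a
  chloride contribution → 49.96 μm/a
  total first-year rate 68.07 μm/a

r_corr = 68.1 μm/a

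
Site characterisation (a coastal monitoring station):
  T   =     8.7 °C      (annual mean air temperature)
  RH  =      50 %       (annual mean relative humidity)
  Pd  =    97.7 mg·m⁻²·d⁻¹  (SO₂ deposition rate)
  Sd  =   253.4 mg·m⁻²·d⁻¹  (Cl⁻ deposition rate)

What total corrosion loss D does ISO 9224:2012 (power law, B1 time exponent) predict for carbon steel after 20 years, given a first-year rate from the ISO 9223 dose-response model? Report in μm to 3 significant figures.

carbon steel: temperature factor f = +0.150·(-1.3) = -0.1950
  sulphur-dioxide contribution → 42.89 μm/a
  chloride contribution → 23.26 μm/a
  ⇒ r_corr(carbon steel) = 66.15 μm/a
Long-term exponent b (ISO 9224 Table 2, B1) = 0.523
  D(20) = 66.15 × 20^0.523 = 66.15 × 4.791 = 316.9 μm

D(20) = 317 μm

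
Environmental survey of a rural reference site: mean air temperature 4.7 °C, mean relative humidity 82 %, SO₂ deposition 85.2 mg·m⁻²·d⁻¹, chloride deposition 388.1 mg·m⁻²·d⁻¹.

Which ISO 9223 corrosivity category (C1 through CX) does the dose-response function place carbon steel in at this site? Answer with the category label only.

carbon steel: T≤10 °C ⇒ hinge +0.150·(4.7−10) = -0.7950
  Pd branch = 1.77·Pd^0.52·e^(0.02·RH+f) = 41.57 μm/a
  Sd branch = 0.102·Sd^0.62·e^(0.033·RH+0.04·T) = 74.23 μm/a
  sum: 41.57 + 74.23 → r_corr = 115.8 μm/a
Category bounds: 80…200 μm/a bracket r_corr ⇒ C5

C5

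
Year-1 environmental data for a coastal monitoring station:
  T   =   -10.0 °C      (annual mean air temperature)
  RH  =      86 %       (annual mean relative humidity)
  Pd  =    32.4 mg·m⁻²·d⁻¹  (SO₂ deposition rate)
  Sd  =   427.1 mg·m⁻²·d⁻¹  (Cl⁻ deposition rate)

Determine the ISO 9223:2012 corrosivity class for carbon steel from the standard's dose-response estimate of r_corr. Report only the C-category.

C4

carbon steel: T≤10 °C ⇒ hinge +0.150·(-10.0−10) = -3.0000
  SO₂ term: 1.77·32.4^0.52·exp(0.02·86-3.0000) = 3.003
  Cl⁻ term: 0.102·427.1^0.62·exp(0.033·86+0.04·-10.0) = 49.93
  r_corr = 3.003 + 49.93 = 52.93 μm/a
ISO 9223 Table 2 (carbon steel): 50 < 52.9 ≤ 80 μm/a ⇒ C4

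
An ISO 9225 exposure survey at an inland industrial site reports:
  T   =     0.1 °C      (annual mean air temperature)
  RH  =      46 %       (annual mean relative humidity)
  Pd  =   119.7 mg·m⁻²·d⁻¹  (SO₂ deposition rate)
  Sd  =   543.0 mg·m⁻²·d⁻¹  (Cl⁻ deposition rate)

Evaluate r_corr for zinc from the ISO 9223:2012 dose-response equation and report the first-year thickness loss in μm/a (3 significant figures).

zinc: T≤10 °C ⇒ hinge +0.038·(0.1−10) = -0.3762
  sulphur-dioxide contribution → 0.6033 μm/a
  chloride contribution → 0.9234 μm/a
  ⇒ r_corr(zinc) = 1.527 μm/a

r_corr = 1.53 μm/a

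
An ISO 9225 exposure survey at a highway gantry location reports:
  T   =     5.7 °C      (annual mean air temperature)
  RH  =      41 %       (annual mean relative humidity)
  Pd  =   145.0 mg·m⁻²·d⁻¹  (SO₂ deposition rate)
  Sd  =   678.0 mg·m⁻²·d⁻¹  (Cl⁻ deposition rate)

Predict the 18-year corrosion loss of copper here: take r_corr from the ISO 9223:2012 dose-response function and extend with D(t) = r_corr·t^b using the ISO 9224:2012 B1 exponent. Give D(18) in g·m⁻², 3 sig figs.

copper: T≤10 °C ⇒ hinge +0.126·(5.7−10) = -0.5418
  SO₂ term: 0.0053·145.0^0.26·exp(0.059·41-0.5418) = 0.1263
  Cl⁻ term: 0.01025·678.0^0.27·exp(0.036·41+0.049·5.7) = 0.3447
  r_corr = 0.1263 + 0.3447 = 0.4711 μm/a
ISO 9224: D(t) = r_corr · t^b with b = 0.667 (copper, B1)
  D(18) = 0.4711 × 18^0.667 = 0.4711 × 6.875 = 3.238 μm
  Mass loss = 3.238 μm × 8.96 g/cm³ = 29.02 g·m⁻²

D(18) = 29.0 g·m⁻²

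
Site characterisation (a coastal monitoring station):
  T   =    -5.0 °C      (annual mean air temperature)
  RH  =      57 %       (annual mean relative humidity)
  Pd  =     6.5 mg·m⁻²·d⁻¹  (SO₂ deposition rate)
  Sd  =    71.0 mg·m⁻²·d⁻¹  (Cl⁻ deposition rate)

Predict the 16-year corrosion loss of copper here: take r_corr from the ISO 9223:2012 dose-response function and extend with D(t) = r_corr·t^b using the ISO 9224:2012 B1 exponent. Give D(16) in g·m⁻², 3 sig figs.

copper: temperature factor f = +0.126·(-15.0) = -1.8900
  sulphur-dioxide contribution → 0.03761 μm/a
  chloride contribution → 0.1974 μm/a
  ⇒ r_corr(copper) = 0.235 μm/a
Power-law: D(16) = r_corr · 16^0.667
  D(16) = 0.235 × 16^0.667 = 0.235 × 6.355 = 1.494 μm
  Mass loss = 1.494 μm × 8.96 g/cm³ = 13.38 g·m⁻²

D(16) = 13.4 g·m⁻²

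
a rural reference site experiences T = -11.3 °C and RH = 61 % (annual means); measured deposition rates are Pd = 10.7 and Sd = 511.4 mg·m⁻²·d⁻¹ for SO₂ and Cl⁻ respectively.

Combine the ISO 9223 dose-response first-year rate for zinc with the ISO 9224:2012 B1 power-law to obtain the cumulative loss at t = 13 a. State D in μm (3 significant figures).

zinc: T≤10 °C ⇒ hinge +0.038·(-11.3−10) = -0.8094
  SO₂ term: 0.0129·10.7^0.44·exp(0.046·61-0.8094) = 0.2695
  Sd branch = 0.0175·Sd^0.57·e^(0.008·RH+0.085·T) = 0.3818 μm/a
  r_corr = 0.2695 + 0.3818 = 0.6513 μm/a
Long-term exponent b (ISO 9224 Table 2, B1) = 0.813
  D(13) = 0.6513 × 13^0.813 = 0.6513 × 8.047 = 5.241 μm

D(13) = 5.24 μm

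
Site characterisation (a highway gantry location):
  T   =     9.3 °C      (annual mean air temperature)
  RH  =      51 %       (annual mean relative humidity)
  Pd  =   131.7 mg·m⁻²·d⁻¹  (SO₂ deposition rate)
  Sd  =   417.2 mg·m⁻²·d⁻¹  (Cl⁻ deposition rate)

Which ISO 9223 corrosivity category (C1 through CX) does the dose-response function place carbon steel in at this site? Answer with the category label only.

C5

carbon steel: T≤10 °C ⇒ hinge +0.150·(9.3−10) = -0.1050
  SO₂ term: 1.77·131.7^0.52·exp(0.02·51-0.1050) = 55.92
  Cl⁻ term: 0.102·417.2^0.62·exp(0.033·51+0.04·9.3) = 33.55
  sum: 55.92 + 33.55 → r_corr = 89.47 μm/a
ISO 9223 Table 2 (carbon steel): 80 < 89.5 ≤ 200 μm/a ⇒ C5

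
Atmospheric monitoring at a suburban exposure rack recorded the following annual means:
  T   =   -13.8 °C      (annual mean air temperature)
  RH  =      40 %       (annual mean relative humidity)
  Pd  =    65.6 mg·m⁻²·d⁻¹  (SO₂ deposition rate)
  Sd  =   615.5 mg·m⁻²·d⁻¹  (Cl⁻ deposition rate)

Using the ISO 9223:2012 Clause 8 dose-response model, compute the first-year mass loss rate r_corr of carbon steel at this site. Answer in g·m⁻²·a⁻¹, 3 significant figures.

r_corr = 100 g·m⁻²·a⁻¹

carbon steel: temperature factor f = +0.150·(-23.8) = -3.5700
  sulphur-dioxide contribution → 0.9767 μm/a
  chloride contribution → 11.79 μm/a
  total first-year rate 12.77 μm/a
Convert to mass loss: 12.77 μm/a × 7.85 g/cm³ = 100.2 g·m⁻²·a⁻¹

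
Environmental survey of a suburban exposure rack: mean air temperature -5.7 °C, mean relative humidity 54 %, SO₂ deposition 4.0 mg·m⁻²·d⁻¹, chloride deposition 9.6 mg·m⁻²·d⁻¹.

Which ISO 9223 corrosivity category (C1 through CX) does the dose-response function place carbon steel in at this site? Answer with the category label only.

C2

carbon steel: f(T) = +0.150·(T−10) [T≤10 °C] = -2.3550
  Pd branch = 1.77·Pd^0.52·e^(0.02·RH+f) = 1.017 μm/a
  Sd branch = 0.102·Sd^0.62·e^(0.033·RH+0.04·T) = 1.961 μm/a
  sum: 1.017 + 1.961 → r_corr = 2.978 μm/a
2.98 μm/a falls in (1.3, 25] for carbon steel → category C2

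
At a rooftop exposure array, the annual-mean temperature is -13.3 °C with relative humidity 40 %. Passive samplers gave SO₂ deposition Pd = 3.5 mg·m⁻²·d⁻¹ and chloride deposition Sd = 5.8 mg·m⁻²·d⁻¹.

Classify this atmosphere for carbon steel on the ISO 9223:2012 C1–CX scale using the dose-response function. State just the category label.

C1

carbon steel: f(T) = +0.150·(T−10) [T≤10 °C] = -3.4950
  SO₂ term: 1.77·3.5^0.52·exp(0.02·40-3.4950) = 0.2293
  Sd branch = 0.102·Sd^0.62·e^(0.033·RH+0.04·T) = 0.667 μm/a
  r_corr = 0.2293 + 0.667 = 0.8964 μm/a
Category bounds: 0…1.3 μm/a bracket r_corr ⇒ C1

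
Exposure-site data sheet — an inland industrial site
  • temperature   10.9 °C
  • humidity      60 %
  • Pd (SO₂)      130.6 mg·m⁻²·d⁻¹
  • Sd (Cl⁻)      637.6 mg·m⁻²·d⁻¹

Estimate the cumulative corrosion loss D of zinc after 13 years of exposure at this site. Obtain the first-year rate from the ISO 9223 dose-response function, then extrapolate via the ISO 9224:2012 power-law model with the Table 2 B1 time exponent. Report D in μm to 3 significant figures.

zinc: f(T) = -0.071·(T−10) [T>10 °C] = -0.0639
  Pd branch = 0.0129·Pd^0.44·e^(0.046·RH+f) = 1.631 μm/a
  Cl⁻ term: 0.0175·637.6^0.57·exp(0.008·60+0.085·10.9) = 2.834
  sum: 1.631 + 2.834 → r_corr = 4.466 μm/a
Long-term exponent b (ISO 9224 Table 2, B1) = 0.813
  D(13) = 4.466 × 13^0.813 = 4.466 × 8.047 = 35.94 μm

D(13) = 35.9 μm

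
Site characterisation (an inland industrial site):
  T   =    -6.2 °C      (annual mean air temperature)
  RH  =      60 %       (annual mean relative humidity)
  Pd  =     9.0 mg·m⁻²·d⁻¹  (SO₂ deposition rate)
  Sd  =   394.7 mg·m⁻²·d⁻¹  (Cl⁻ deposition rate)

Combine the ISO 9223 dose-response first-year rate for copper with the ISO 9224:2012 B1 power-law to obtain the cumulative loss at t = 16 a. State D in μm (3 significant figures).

D(16) = 2.36 μm

copper: temperature factor f = +0.126·(-16.2) = -2.0412
  sulphur-dioxide contribution → 0.042 μm/a
  chloride contribution → 0.3295 μm/a
  total first-year rate 0.3715 μm/a
Long-term exponent b (ISO 9224 Table 2, B1) = 0.667
  D(16) = 0.3715 × 16^0.667 = 0.3715 × 6.355 = 2.361 μm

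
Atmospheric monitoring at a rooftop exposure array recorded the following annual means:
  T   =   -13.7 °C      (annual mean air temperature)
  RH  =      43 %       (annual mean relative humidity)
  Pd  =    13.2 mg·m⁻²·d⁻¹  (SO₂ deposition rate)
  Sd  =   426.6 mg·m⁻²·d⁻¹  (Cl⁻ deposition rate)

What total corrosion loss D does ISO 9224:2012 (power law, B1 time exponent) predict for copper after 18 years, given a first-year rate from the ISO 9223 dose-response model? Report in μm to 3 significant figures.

D(18) = 0.914 μm

copper: f(T) = +0.126·(T−10) [T≤10 °C] = -2.9862
  Pd branch = 0.0053·Pd^0.26·e^(0.059·RH+f) = 0.006615 μm/a
  Sd branch = 0.01025·Sd^0.27·e^(0.036·RH+0.049·T) = 0.1264 μm/a
  sum: 0.006615 + 0.1264 → r_corr = 0.133 μm/a
ISO 9224: D(t) = r_corr · t^b with b = 0.667 (copper, B1)
  D(18) = 0.133 × 18^0.667 = 0.133 × 6.875 = 0.9141 μm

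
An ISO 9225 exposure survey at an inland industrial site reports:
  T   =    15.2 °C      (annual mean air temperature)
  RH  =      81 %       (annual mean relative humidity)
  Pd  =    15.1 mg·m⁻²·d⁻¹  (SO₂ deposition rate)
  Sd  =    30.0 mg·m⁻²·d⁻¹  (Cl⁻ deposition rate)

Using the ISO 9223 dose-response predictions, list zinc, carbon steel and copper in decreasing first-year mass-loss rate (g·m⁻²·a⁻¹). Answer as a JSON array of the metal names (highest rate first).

zinc: f(T) = -0.071·(T−10) [T>10 °C] = -0.3692
  sulphur-dioxide contribution → 1.222 μm/a
  chloride contribution → 0.8463 μm/a
  total first-year rate 2.069 μm/a
  mass loss = 2.069 μm/a × 7.14 g/cm³ = 14.77 g·m⁻²·a⁻¹
carbon steel: f(T) = -0.054·(T−10) [T>10 °C] = -0.2808
  sulphur-dioxide contribution → 27.71 μm/a
  chloride contribution → 22.35 μm/a
  ⇒ r_corr(carbon steel) = 50.06 μm/a
  mass loss = 50.06 μm/a × 7.85 g/cm³ = 393 g·m⁻²·a⁻¹
copper: T>10 °C ⇒ hinge -0.080·(15.2−10) = -0.4160
  sulphur-dioxide contribution → 0.8426 μm/a
  chloride contribution → 0.9986 μm/a
  ⇒ r_corr(copper) = 1.841 μm/a
  mass loss = 1.841 μm/a × 8.96 g/cm³ = 16.5 g·m⁻²·a⁻¹
Ordering by g·m⁻²·a⁻¹: carbon steel (393) > copper (16.5) > zinc (14.8)

["carbon steel", "copper", "zinc"]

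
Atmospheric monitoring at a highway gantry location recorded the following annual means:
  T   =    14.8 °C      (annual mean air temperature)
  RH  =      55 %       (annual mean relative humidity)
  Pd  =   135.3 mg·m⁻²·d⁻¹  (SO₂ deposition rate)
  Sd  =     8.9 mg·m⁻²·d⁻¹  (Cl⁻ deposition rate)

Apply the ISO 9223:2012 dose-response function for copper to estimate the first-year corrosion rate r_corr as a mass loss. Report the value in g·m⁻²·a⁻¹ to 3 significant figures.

r_corr = 5.45 g·m⁻²·a⁻¹

copper: f(T) = -0.080·(T−10) [T>10 °C] = -0.3840
  sulphur-dioxide contribution → 0.3318 μm/a
  chloride contribution → 0.2766 μm/a
  total first-year rate 0.6085 μm/a
Convert to mass loss: 0.6085 μm/a × 8.96 g/cm³ = 5.452 g·m⁻²·a⁻¹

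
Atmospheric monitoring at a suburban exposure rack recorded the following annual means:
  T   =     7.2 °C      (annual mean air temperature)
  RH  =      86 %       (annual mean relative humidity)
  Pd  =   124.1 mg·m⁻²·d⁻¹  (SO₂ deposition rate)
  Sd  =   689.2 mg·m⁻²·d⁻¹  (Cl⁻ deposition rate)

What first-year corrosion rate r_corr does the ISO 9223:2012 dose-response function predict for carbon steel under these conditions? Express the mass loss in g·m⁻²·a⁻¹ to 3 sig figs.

carbon steel: T≤10 °C ⇒ hinge +0.150·(7.2−10) = -0.4200
  Pd branch = 1.77·Pd^0.52·e^(0.02·RH+f) = 79.67 μm/a
  Cl⁻ term: 0.102·689.2^0.62·exp(0.033·86+0.04·7.2) = 133.7
  sum: 79.67 + 133.7 → r_corr = 213.3 μm/a
Convert to mass loss: 213.3 μm/a × 7.85 g/cm³ = 1675 g·m⁻²·a⁻¹

r_corr = 1.67e+03 g·m⁻²·a⁻¹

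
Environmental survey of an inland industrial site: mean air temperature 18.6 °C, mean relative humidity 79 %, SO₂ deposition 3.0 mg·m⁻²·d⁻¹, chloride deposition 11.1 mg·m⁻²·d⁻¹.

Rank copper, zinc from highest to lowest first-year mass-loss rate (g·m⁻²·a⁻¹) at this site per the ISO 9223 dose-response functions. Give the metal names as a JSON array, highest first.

copper: T>10 °C ⇒ hinge -0.080·(18.6−10) = -0.6880
  sulphur-dioxide contribution → 0.3748 μm/a
  chloride contribution → 0.8393 μm/a
  total first-year rate 1.214 μm/a
  mass loss = 1.214 μm/a × 8.96 g/cm³ = 10.88 g·m⁻²·a⁻¹
zinc: temperature factor f = -0.071·(8.6) = -0.6106
  sulphur-dioxide contribution → 0.4301 μm/a
  chloride contribution → 0.6309 μm/a
  total first-year rate 1.061 μm/a
  mass loss = 1.061 μm/a × 7.14 g/cm³ = 7.576 g·m⁻²·a⁻¹
Ordering by g·m⁻²·a⁻¹: copper (10.9) > zinc (7.58)

["copper", "zinc"]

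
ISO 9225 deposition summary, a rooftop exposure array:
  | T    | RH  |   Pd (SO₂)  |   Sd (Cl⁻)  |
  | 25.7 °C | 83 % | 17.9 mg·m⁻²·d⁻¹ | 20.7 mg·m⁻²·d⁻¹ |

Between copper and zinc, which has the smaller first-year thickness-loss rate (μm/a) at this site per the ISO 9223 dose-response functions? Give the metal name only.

copper: temperature factor f = -0.080·(15.7) = -1.2560
  sulphur-dioxide contribution → 0.4278 μm/a
  chloride contribution → 1.624 μm/a
  ⇒ r_corr(copper) = 2.052 μm/a
zinc: temperature factor f = -0.071·(15.7) = -1.1147
  sulphur-dioxide contribution → 0.6853 μm/a
  chloride contribution → 1.699 μm/a
  total first-year rate 2.384 μm/a
Ordering by μm/a: zinc (2.38) > copper (2.05)

copper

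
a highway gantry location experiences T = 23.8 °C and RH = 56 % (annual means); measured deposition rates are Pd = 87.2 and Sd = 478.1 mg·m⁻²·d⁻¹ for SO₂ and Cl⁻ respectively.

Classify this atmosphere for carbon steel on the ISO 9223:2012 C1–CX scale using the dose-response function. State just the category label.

carbon steel: temperature factor f = -0.054·(13.8) = -0.7452
  sulphur-dioxide contribution → 26.29 μm/a
  chloride contribution → 76.9 μm/a
  total first-year rate 103.2 μm/a
103 μm/a falls in (80, 200] for carbon steel → category C5

C5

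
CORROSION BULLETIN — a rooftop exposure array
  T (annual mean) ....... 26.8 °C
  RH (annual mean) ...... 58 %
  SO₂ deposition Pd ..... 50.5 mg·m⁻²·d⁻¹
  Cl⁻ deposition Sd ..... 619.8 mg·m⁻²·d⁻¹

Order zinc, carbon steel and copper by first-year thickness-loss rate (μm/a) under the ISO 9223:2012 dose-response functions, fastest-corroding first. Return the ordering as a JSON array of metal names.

zinc: T>10 °C ⇒ hinge -0.071·(26.8−10) = -1.1928
  sulphur-dioxide contribution → 0.3167 μm/a
  chloride contribution → 10.6 μm/a
  ⇒ r_corr(zinc) = 10.92 μm/a
carbon steel: T>10 °C ⇒ hinge -0.054·(26.8−10) = -0.9072
  sulphur-dioxide contribution → 17.52 μm/a
  chloride contribution → 108.8 μm/a
  total first-year rate 126.3 μm/a
copper: temperature factor f = -0.080·(16.8) = -1.3440
  sulphur-dioxide contribution → 0.1174 μm/a
  chloride contribution → 1.745 μm/a
  ⇒ r_corr(copper) = 1.862 μm/a
Ordering by μm/a: carbon steel (126) > zinc (10.9) > copper (1.86)

["carbon steel", "zinc", "copper"]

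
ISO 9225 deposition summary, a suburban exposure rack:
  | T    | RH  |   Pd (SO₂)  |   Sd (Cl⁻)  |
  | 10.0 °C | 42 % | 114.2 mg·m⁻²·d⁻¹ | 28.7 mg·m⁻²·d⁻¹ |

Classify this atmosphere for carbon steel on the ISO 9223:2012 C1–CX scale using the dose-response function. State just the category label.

C4

carbon steel: temperature factor f = +0.150·(0.0) = +0.0000
  Pd branch = 1.77·Pd^0.52·e^(0.02·RH+f) = 48.17 μm/a
  Sd branch = 0.102·Sd^0.62·e^(0.033·RH+0.04·T) = 4.877 μm/a
  sum: 48.17 + 4.877 → r_corr = 53.05 μm/a
ISO 9223 Table 2 (carbon steel): 50 < 53 ≤ 80 μm/a ⇒ C4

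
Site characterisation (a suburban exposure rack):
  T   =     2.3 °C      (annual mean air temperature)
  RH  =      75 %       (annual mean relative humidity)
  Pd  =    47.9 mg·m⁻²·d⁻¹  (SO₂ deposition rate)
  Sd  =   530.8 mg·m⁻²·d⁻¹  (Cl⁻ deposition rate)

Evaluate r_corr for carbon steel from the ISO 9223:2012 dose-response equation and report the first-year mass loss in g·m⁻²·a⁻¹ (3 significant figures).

r_corr = 657 g·m⁻²·a⁻¹

carbon steel: temperature factor f = +0.150·(-7.7) = -1.1550
  sulphur-dioxide contribution → 18.69 μm/a
  chloride contribution → 65 μm/a
  total first-year rate 83.69 μm/a
Convert to mass loss: 83.69 μm/a × 7.85 g/cm³ = 656.9 g·m⁻²·a⁻¹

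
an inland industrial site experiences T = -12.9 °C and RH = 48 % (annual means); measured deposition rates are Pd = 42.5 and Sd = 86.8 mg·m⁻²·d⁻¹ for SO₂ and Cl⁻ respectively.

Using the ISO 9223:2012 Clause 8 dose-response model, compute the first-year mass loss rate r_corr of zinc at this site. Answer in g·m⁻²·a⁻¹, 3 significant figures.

zinc: T≤10 °C ⇒ hinge +0.038·(-12.9−10) = -0.8702
  sulphur-dioxide contribution → 0.2559 μm/a
  chloride contribution → 0.1093 μm/a
  total first-year rate 0.3652 μm/a
Convert to mass loss: 0.3652 μm/a × 7.14 g/cm³ = 2.607 g·m⁻²·a⁻¹

r_corr = 2.61 g·m⁻²·a⁻¹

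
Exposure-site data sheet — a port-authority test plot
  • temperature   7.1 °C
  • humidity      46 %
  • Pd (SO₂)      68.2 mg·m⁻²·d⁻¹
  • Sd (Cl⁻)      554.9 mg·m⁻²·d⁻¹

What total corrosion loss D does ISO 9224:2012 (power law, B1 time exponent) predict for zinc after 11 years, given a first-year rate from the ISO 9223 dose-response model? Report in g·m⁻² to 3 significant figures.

D(11) = 116 g·m⁻²

zinc: temperature factor f = +0.038·(-2.9) = -0.1102
  Pd branch = 0.0129·Pd^0.44·e^(0.046·RH+f) = 0.6146 μm/a
  Sd branch = 0.0175·Sd^0.57·e^(0.008·RH+0.085·T) = 1.695 μm/a
  r_corr = 0.6146 + 1.695 = 2.31 μm/a
ISO 9224: D(t) = r_corr · t^b with b = 0.813 (zinc, B1)
  D(11) = 2.31 × 11^0.813 = 2.31 × 7.025 = 16.22 μm
  Mass loss = 16.22 μm × 7.14 g/cm³ = 115.8 g·m⁻²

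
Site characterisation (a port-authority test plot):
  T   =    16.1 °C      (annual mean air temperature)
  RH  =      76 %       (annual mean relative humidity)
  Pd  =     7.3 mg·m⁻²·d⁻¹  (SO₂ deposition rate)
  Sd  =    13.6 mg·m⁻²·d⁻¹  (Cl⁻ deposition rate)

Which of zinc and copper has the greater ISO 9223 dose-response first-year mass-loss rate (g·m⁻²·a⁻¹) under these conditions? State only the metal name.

copper

zinc: temperature factor f = -0.071·(6.1) = -0.4331
  SO₂ term: 0.0129·7.3^0.44·exp(0.046·76-0.4331) = 0.6617
  Sd branch = 0.0175·Sd^0.57·e^(0.008·RH+0.085·T) = 0.5592 μm/a
  r_corr = 0.6617 + 0.5592 = 1.221 μm/a
  mass loss = 1.221 μm/a × 7.14 g/cm³ = 8.717 g·m⁻²·a⁻¹
copper: f(T) = -0.080·(T−10) [T>10 °C] = -0.4880
  SO₂ term: 0.0053·7.3^0.26·exp(0.059·76-0.4880) = 0.4833
  Sd branch = 0.01025·Sd^0.27·e^(0.036·RH+0.049·T) = 0.7041 μm/a
  sum: 0.4833 + 0.7041 → r_corr = 1.187 μm/a
  mass loss = 1.187 μm/a × 8.96 g/cm³ = 10.64 g·m⁻²·a⁻¹
Ordering by g·m⁻²·a⁻¹: copper (10.6) > zinc (8.72)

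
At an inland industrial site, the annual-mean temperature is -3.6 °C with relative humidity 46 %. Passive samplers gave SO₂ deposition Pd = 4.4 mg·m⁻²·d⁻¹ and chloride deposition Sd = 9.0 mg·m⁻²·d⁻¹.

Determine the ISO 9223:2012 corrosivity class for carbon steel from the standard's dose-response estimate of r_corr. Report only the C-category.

C2

carbon steel: f(T) = +0.150·(T−10) [T≤10 °C] = -2.0400
  Pd branch = 1.77·Pd^0.52·e^(0.02·RH+f) = 1.248 μm/a
  Cl⁻ term: 0.102·9.0^0.62·exp(0.033·46+0.04·-3.6) = 1.574
  sum: 1.248 + 1.574 → r_corr = 2.822 μm/a
2.82 μm/a falls in (1.3, 25] for carbon steel → category C2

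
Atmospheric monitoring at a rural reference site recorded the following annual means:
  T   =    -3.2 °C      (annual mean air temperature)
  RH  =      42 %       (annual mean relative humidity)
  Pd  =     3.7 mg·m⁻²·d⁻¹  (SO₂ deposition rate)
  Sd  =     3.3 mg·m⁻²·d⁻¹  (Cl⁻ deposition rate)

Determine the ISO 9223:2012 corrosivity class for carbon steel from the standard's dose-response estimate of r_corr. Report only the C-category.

C2

carbon steel: f(T) = +0.150·(T−10) [T≤10 °C] = -1.9800
  Pd branch = 1.77·Pd^0.52·e^(0.02·RH+f) = 1.118 μm/a
  Sd branch = 0.102·Sd^0.62·e^(0.033·RH+0.04·T) = 0.7524 μm/a
  sum: 1.118 + 0.7524 → r_corr = 1.87 μm/a
Category bounds: 1.3…25 μm/a bracket r_corr ⇒ C2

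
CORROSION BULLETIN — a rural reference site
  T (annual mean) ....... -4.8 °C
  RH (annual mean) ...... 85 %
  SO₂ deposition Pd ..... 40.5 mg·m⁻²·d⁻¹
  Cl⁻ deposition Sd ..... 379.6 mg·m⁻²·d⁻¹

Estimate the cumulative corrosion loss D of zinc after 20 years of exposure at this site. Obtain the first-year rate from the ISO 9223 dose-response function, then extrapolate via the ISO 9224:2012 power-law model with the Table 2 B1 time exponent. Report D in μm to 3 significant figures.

zinc: f(T) = +0.038·(T−10) [T≤10 °C] = -0.5624
  Pd branch = 0.0129·Pd^0.44·e^(0.046·RH+f) = 1.869 μm/a
  Cl⁻ term: 0.0175·379.6^0.57·exp(0.008·85+0.085·-4.8) = 0.6782
  r_corr = 1.869 + 0.6782 = 2.548 μm/a
Power-law: D(20) = r_corr · 20^0.813
  D(20) = 2.548 × 20^0.813 = 2.548 × 11.42 = 29.1 μm

D(20) = 29.1 μm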